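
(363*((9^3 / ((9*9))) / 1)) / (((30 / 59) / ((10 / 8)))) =64251 / 8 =8031.38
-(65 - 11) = -54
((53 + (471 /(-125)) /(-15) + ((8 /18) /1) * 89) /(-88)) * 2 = -23729 /11250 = -2.11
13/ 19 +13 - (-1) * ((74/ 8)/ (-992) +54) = 5102145/ 75392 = 67.67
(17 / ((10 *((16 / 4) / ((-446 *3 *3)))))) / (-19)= 34119 / 380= 89.79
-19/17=-1.12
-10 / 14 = -5 / 7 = -0.71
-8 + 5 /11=-83 /11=-7.55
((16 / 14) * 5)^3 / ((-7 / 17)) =-1088000 / 2401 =-453.14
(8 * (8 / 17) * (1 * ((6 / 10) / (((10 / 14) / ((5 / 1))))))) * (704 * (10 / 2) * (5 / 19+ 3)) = 58662912 / 323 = 181618.92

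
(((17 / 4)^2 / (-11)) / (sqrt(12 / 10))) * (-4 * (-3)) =-289 * sqrt(30) / 88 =-17.99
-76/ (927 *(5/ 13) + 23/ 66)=-65208/ 306209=-0.21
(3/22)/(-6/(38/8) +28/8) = 57/935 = 0.06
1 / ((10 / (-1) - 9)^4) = 1 / 130321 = 0.00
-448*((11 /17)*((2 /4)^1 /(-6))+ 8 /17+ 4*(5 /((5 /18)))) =-97328 /3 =-32442.67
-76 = -76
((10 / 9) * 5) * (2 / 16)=25 / 36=0.69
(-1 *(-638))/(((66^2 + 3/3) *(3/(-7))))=-4466/13071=-0.34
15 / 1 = 15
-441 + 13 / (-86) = -37939 / 86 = -441.15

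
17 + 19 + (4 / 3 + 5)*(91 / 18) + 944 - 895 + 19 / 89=563417 / 4806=117.23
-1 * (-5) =5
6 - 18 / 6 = 3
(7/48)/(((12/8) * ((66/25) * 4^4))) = 175/1216512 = 0.00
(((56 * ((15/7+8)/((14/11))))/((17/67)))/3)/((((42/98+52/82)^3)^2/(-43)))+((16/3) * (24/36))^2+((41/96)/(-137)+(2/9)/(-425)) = -84990073728651322632700579/4859633551414144500000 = -17488.99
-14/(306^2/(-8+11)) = -7/15606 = -0.00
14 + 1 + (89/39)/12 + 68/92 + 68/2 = 537439/10764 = 49.93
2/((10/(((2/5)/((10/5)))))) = 1/25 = 0.04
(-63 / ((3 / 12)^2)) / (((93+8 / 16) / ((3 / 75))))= -2016 / 4675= -0.43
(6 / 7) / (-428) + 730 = 1093537 / 1498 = 730.00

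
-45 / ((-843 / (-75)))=-1125 / 281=-4.00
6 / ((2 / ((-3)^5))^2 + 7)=354294 / 413347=0.86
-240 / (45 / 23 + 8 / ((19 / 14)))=-104880 / 3431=-30.57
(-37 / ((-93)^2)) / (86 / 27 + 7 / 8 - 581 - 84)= 888 / 137195243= 0.00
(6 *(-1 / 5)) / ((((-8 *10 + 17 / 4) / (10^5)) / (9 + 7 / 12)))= 4600000 / 303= 15181.52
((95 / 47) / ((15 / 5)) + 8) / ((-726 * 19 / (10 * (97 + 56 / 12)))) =-1865075 / 2917431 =-0.64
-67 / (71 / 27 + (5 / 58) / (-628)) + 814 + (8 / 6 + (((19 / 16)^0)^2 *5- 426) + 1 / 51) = 16216188904 / 43961473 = 368.87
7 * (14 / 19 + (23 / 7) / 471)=46595 / 8949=5.21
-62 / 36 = -31 / 18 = -1.72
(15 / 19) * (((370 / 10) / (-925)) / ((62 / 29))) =-87 / 5890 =-0.01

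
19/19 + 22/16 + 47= 395/8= 49.38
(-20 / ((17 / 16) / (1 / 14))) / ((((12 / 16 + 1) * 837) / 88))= -56320 / 697221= -0.08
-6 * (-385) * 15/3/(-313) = -11550/313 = -36.90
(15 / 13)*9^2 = 1215 / 13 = 93.46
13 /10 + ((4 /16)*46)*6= 703 /10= 70.30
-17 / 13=-1.31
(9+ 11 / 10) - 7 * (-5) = 451 / 10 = 45.10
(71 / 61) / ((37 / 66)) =4686 / 2257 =2.08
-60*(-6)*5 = 1800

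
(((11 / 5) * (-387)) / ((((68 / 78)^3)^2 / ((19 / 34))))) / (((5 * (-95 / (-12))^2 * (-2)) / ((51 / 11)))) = 36767353558689 / 4586138110000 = 8.02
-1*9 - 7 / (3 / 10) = -97 / 3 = -32.33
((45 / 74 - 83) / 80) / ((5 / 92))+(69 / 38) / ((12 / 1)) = -1321557 / 70300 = -18.80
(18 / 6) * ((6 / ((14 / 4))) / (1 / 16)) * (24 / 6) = 2304 / 7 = 329.14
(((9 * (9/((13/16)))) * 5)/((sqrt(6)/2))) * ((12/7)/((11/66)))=155520 * sqrt(6)/91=4186.20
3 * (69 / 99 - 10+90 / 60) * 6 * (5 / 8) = -87.78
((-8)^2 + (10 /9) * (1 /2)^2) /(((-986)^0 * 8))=1157 /144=8.03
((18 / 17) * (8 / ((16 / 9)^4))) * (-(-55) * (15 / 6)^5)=10149046875 / 2228224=4554.77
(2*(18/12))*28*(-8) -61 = -733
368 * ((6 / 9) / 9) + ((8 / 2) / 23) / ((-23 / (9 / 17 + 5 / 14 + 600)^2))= -546694444883 / 202261563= -2702.91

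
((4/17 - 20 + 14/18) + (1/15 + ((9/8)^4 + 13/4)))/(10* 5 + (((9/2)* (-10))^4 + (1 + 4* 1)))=-44082659/12849234739200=-0.00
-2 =-2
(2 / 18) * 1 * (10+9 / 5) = 1.31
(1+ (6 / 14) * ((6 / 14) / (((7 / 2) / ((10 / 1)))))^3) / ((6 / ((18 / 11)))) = 4414629 / 9058973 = 0.49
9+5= 14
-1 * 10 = -10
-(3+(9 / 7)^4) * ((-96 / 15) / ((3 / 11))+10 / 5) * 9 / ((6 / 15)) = 949716 / 343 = 2768.85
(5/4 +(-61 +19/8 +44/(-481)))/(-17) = 221131/65416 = 3.38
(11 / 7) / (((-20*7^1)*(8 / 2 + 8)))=-11 / 11760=-0.00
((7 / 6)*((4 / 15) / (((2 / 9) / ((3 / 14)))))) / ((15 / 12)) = 6 / 25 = 0.24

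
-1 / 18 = -0.06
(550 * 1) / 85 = 110 / 17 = 6.47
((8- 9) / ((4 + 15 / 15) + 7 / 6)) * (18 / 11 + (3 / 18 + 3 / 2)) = -218 / 407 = -0.54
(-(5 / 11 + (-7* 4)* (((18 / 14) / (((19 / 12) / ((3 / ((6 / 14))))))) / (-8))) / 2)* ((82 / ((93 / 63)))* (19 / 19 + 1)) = -1130.37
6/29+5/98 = 733/2842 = 0.26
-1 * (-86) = 86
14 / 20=7 / 10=0.70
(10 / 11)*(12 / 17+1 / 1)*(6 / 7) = 1740 / 1309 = 1.33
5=5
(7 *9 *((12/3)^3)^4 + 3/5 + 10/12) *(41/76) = 570204591.93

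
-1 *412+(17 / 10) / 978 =-4029343 / 9780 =-412.00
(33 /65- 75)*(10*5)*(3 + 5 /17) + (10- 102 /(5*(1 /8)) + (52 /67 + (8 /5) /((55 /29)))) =-50576979386 /4071925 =-12420.90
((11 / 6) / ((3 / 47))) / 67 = 517 / 1206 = 0.43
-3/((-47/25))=75/47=1.60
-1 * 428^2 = -183184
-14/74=-7/37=-0.19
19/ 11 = 1.73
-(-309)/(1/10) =3090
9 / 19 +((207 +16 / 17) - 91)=37925 / 323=117.41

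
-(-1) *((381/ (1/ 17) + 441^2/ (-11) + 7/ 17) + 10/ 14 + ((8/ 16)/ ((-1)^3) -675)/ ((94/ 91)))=-2917643705/ 246092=-11855.91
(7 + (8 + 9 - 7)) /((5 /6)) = 102 /5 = 20.40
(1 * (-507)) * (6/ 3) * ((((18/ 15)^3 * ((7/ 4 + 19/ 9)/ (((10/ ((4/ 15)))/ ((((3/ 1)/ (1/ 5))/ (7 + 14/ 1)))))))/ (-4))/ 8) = 70473/ 17500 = 4.03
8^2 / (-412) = -16 / 103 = -0.16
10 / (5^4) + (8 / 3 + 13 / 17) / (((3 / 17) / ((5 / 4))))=109447 / 4500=24.32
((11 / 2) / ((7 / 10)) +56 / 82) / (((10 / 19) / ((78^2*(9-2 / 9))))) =866540.37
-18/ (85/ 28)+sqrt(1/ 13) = -504/ 85+sqrt(13)/ 13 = -5.65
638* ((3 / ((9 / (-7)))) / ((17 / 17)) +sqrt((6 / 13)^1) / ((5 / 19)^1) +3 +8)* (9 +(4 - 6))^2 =593978* sqrt(78) / 65 +812812 / 3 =351643.05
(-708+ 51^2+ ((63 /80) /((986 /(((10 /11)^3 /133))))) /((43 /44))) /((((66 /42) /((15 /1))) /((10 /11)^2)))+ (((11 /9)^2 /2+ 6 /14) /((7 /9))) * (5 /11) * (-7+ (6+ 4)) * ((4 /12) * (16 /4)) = 427280188004206930 /28606912728471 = 14936.26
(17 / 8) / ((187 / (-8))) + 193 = 2122 / 11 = 192.91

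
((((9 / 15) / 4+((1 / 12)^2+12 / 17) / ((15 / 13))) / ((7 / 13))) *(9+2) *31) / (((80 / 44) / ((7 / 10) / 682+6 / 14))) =82684063891 / 719712000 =114.88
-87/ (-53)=87/ 53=1.64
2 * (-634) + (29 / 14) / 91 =-1615403 / 1274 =-1267.98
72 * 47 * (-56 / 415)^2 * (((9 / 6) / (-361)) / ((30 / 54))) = -0.46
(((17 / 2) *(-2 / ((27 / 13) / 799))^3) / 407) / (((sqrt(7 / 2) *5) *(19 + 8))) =-37663.95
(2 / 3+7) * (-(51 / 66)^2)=-6647 / 1452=-4.58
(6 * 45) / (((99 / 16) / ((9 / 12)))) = 360 / 11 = 32.73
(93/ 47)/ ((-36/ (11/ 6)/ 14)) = -2387/ 1692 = -1.41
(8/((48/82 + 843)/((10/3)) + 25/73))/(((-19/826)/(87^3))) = -130237037572320/144111257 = -903725.64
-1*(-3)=3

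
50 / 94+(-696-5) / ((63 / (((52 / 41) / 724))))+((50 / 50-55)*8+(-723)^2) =522297.51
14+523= 537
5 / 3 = 1.67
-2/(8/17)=-17/4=-4.25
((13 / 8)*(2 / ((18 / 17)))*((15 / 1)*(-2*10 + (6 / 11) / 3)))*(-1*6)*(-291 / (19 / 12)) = -210296970 / 209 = -1006205.60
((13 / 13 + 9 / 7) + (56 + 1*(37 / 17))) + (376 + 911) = 160348 / 119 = 1347.46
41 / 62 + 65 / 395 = 4045 / 4898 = 0.83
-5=-5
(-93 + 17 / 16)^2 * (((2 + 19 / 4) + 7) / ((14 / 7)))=119011255 / 2048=58110.96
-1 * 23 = -23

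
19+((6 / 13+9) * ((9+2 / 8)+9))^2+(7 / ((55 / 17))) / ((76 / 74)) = 84310091621 / 2825680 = 29837.10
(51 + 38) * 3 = 267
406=406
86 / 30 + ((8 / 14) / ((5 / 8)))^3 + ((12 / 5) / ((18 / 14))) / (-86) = 19962197 / 5530875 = 3.61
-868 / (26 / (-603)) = 20130.92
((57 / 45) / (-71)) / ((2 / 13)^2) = -3211 / 4260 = -0.75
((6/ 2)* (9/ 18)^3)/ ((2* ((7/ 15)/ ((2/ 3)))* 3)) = 5/ 56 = 0.09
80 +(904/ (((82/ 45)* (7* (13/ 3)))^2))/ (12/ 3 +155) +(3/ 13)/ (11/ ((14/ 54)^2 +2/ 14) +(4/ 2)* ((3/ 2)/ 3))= 3376633479073006/ 42204655303265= 80.01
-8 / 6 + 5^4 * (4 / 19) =7424 / 57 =130.25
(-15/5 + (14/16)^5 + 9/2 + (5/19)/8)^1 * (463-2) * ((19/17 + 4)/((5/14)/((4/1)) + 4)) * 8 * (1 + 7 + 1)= 3218312538441/37871104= 84980.69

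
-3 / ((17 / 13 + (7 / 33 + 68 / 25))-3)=-32175 / 13297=-2.42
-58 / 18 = -29 / 9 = -3.22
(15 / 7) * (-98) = -210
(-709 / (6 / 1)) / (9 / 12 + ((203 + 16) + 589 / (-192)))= -22688 / 41603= -0.55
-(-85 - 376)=461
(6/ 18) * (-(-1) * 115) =115/ 3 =38.33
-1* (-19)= 19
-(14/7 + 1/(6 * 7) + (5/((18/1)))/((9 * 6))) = -13805/6804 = -2.03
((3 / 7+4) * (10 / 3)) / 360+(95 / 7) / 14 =5347 / 5292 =1.01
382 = 382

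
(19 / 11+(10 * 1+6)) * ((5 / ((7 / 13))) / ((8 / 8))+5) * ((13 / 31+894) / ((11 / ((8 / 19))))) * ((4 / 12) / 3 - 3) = -5355272000 / 213807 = -25047.22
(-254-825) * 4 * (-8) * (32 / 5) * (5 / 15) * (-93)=-34251776 / 5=-6850355.20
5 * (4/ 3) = 20/ 3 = 6.67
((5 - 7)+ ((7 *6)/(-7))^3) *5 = -1090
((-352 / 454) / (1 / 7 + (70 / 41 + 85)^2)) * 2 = -258874 / 1255137707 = -0.00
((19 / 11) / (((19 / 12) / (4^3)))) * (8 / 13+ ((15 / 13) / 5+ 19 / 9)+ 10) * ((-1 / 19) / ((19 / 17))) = -6597632 / 154869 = -42.60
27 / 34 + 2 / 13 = 419 / 442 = 0.95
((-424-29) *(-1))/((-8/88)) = -4983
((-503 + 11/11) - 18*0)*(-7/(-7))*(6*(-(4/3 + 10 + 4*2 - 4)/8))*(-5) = -28865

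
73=73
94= 94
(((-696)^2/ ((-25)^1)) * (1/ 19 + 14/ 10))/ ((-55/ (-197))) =-13169333376/ 130625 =-100817.86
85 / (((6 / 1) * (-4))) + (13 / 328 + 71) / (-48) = -5.02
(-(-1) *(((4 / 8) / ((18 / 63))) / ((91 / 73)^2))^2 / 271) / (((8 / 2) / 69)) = 1959478629 / 24272737216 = 0.08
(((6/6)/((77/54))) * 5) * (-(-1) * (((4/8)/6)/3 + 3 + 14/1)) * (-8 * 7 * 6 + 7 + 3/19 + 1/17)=-139497345/7106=-19630.92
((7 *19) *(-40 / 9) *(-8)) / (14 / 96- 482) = -680960 / 69387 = -9.81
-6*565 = -3390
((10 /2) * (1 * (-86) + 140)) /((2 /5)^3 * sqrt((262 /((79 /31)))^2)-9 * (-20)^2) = -1333125 /17742512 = -0.08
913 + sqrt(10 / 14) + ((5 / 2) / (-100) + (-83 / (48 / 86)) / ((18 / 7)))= sqrt(35) / 7 + 1847111 / 2160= 855.99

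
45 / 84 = 15 / 28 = 0.54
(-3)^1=-3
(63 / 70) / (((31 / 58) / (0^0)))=261 / 155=1.68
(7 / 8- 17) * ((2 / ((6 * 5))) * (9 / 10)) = -387 / 400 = -0.97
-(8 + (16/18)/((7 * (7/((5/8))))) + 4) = -5297/441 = -12.01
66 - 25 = 41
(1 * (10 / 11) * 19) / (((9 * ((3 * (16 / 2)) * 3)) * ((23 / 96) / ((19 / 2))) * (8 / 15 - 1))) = -36100 / 15939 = -2.26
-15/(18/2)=-5/3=-1.67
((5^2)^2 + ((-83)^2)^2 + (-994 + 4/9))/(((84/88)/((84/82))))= 18793349168/369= 50930485.55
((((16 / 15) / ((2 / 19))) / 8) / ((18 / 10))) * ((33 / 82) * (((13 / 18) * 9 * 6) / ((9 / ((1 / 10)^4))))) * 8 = 2717 / 2767500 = 0.00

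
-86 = -86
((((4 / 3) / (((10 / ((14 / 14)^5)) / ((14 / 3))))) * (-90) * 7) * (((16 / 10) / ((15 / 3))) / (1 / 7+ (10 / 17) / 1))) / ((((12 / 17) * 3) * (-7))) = 226576 / 19575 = 11.57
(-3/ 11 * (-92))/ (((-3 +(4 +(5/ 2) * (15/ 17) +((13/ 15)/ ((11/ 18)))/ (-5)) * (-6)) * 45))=-1955/ 135108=-0.01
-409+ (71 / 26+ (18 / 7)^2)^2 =-321.71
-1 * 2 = -2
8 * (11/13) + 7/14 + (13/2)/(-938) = 177113/24388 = 7.26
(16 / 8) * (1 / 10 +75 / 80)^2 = 6889 / 3200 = 2.15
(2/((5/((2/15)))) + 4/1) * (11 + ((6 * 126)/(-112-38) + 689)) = 5281696/1875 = 2816.90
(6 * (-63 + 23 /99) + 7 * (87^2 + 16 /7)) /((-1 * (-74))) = 1736539 /2442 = 711.11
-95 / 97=-0.98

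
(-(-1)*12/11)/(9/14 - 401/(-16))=1344/31669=0.04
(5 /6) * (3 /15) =1 /6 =0.17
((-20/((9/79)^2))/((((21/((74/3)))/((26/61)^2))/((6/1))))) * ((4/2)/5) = -789.20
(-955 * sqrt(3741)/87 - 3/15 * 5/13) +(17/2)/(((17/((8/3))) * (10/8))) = 193/195 - 955 * sqrt(3741)/87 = -670.41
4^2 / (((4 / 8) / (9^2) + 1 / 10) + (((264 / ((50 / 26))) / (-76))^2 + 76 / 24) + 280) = 584820000 / 10473234943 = 0.06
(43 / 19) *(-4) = -172 / 19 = -9.05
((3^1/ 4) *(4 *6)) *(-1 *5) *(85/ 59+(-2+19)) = -97920/ 59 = -1659.66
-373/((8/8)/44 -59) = 16412/2595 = 6.32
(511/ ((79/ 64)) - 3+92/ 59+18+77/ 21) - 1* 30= 5651938/ 13983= 404.20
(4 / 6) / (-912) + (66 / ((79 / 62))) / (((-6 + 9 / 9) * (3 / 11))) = -20525867 / 540360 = -37.99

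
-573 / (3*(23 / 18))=-3438 / 23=-149.48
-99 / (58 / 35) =-3465 / 58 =-59.74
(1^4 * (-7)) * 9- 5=-68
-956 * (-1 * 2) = 1912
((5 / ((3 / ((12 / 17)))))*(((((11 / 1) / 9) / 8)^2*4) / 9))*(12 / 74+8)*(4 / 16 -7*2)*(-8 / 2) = 5024525 / 917082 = 5.48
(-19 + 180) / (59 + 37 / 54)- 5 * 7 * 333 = -37555371 / 3223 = -11652.30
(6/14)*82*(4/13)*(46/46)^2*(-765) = -752760/91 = -8272.09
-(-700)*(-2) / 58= -700 / 29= -24.14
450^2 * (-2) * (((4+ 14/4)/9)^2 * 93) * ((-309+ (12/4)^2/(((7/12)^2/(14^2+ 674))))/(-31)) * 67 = 62884175343750/49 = 1283350517219.39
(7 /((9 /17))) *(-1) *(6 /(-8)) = 9.92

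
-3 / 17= -0.18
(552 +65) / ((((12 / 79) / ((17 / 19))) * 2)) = 828631 / 456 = 1817.17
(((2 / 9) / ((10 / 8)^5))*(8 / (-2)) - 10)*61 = -17655962 / 28125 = -627.77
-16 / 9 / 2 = -0.89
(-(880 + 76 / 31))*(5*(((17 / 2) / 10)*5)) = -581315 / 31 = -18752.10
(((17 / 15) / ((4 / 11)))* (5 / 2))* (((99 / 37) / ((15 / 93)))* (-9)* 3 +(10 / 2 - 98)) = -1559393 / 370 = -4214.58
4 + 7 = 11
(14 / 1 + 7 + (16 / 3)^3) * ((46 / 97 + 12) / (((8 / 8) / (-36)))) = -22568920 / 291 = -77556.43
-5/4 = -1.25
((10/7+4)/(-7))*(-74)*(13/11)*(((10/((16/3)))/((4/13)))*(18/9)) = 826.58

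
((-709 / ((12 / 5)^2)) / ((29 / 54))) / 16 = -53175 / 3712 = -14.33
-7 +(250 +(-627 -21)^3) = -272097549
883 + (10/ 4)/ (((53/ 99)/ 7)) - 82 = 88371/ 106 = 833.69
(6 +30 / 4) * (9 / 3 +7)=135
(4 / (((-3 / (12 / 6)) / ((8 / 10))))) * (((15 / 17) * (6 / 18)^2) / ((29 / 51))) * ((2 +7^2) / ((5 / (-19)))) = 10336 / 145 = 71.28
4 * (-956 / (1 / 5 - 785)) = 4780 / 981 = 4.87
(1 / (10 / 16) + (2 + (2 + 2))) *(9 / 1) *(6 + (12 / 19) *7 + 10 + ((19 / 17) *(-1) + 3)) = 129672 / 85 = 1525.55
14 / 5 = 2.80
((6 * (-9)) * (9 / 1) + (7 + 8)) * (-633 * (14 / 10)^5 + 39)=4953486276 / 3125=1585115.61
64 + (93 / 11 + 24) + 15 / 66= 2127 / 22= 96.68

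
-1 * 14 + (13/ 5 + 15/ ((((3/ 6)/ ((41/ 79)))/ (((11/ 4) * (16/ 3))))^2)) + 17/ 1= 325965844/ 93615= 3481.98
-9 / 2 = -4.50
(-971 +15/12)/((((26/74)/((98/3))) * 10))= -2344209/260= -9016.19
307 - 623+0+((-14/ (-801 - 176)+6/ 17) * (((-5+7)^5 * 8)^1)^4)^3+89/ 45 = 809247940004260512509408907860132596350701/ 206178306953805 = 3924990712944283990526075000.00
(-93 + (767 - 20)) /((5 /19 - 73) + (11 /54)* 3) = -223668 /24667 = -9.07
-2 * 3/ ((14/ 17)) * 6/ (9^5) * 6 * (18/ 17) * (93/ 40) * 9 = -31/ 315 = -0.10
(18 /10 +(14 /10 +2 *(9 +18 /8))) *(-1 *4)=-102.80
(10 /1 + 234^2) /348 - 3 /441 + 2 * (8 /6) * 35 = 2137469 /8526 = 250.70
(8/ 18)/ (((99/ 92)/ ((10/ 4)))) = 920/ 891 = 1.03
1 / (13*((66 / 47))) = 0.05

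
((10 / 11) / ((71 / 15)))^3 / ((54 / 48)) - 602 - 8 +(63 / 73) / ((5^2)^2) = -13258071213545167 / 21734816558125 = -609.99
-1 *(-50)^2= -2500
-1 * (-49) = 49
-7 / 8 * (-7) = 49 / 8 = 6.12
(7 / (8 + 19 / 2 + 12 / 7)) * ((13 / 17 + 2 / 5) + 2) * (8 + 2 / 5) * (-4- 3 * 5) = -78204 / 425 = -184.01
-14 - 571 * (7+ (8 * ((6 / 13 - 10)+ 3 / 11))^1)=38314.87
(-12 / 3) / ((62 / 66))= -132 / 31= -4.26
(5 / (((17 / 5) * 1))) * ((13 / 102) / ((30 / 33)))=715 / 3468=0.21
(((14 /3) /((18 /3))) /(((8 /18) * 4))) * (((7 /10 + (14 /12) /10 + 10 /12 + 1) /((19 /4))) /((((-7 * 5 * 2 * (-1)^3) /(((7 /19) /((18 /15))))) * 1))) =371 /346560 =0.00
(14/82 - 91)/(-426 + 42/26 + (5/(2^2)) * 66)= 96824/364449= 0.27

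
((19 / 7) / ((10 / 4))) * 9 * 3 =1026 / 35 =29.31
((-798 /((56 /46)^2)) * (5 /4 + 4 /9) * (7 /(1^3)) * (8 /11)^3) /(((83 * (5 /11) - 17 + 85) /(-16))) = 156956416 /422169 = 371.79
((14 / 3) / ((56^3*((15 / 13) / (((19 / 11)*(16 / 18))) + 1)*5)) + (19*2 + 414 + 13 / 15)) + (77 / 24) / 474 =8737035738037 / 19292444640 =452.87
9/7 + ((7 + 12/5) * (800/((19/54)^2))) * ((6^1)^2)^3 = 2834037945.66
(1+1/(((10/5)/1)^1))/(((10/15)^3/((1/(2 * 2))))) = 81/64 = 1.27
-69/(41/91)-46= -8165/41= -199.15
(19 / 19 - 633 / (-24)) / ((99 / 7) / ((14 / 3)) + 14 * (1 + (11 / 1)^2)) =147 / 9188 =0.02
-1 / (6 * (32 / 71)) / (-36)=71 / 6912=0.01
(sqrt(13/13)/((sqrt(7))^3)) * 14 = 2 * sqrt(7)/7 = 0.76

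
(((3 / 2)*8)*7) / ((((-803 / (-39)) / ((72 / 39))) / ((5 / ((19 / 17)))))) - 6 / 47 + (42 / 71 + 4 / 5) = 8899164416 / 254563045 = 34.96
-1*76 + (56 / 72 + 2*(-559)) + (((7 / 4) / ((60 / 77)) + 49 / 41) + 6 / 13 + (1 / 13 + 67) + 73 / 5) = -425069003 / 383760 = -1107.64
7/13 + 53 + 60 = 1476/13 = 113.54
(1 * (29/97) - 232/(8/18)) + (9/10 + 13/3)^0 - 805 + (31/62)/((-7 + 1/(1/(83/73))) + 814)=-1325.70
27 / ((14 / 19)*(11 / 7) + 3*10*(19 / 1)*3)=513 / 32512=0.02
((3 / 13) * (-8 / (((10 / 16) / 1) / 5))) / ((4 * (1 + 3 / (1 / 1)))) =-12 / 13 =-0.92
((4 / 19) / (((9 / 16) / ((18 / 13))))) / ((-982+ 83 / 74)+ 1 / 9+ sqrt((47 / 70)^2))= -1491840 / 2821485199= -0.00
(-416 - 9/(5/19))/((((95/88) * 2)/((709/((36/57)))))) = -17555549/75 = -234073.99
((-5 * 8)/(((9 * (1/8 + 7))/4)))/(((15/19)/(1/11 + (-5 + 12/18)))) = 35840/2673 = 13.41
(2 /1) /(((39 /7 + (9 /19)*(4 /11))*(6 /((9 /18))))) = 1463 /50418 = 0.03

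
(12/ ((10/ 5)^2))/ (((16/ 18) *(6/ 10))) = 45/ 8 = 5.62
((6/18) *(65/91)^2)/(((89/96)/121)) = 96800/4361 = 22.20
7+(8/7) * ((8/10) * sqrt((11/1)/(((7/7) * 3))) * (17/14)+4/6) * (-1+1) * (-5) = 7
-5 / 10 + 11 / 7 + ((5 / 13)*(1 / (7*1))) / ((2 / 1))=100 / 91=1.10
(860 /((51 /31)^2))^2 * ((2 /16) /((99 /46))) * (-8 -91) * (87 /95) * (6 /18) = -22779254988860 /128538819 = -177216.93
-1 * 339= -339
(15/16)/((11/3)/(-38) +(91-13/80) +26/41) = 175275/17083499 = 0.01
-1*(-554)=554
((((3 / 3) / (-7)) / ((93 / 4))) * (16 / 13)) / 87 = -64 / 736281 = -0.00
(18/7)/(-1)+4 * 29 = 794/7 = 113.43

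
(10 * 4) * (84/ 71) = 3360/ 71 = 47.32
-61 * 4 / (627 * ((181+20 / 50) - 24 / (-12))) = -0.00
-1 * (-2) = 2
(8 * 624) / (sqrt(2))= 2496 * sqrt(2)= 3529.88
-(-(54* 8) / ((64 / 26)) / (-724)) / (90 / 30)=-117 / 1448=-0.08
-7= -7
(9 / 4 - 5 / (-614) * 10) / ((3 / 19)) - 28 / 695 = 37702763 / 2560380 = 14.73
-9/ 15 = -3/ 5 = -0.60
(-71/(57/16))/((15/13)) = -14768/855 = -17.27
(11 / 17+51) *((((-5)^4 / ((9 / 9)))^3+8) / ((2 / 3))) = 321533213661 / 17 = 18913718450.65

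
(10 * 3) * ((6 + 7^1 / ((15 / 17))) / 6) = 69.67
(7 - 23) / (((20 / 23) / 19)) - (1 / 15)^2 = -78661 / 225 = -349.60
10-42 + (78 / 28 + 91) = 865 / 14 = 61.79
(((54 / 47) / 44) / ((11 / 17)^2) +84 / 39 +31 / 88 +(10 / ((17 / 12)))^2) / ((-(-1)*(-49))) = -14073523495 / 13161492344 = -1.07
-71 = -71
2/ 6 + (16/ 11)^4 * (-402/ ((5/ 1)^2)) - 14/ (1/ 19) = -370758341/ 1098075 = -337.64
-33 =-33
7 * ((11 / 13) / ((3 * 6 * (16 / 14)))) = 0.29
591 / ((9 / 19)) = 3743 / 3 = 1247.67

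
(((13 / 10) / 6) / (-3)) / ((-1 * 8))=13 / 1440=0.01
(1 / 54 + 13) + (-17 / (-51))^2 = 709 / 54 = 13.13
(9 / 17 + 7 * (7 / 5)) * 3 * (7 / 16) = 9219 / 680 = 13.56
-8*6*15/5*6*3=-2592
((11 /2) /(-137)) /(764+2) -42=-8815139 /209884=-42.00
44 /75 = 0.59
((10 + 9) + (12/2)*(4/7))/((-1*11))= -157/77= -2.04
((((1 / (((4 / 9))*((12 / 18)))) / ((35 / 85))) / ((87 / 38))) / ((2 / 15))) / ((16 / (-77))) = -479655 / 3712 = -129.22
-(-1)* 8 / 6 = 4 / 3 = 1.33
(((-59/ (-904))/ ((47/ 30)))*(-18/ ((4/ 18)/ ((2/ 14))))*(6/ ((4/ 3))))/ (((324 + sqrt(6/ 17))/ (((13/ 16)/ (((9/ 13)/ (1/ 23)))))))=-5560677135/ 16276775846464 + 4038255*sqrt(102)/ 65107103385856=-0.00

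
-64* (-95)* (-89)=-541120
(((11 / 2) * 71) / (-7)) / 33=-71 / 42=-1.69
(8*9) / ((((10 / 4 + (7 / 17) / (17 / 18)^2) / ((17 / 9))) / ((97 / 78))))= 64812296 / 1134939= 57.11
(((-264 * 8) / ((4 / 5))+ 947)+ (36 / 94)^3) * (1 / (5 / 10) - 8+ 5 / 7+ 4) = 225985509 / 103823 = 2176.64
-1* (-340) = 340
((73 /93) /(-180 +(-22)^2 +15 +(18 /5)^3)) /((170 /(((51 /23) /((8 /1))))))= 0.00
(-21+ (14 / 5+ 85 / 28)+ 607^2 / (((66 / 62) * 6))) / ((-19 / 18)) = -799324153 / 14630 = -54635.96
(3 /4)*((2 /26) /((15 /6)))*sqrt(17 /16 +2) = 21 /520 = 0.04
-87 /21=-4.14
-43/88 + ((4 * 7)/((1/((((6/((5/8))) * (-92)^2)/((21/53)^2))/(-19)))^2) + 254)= 50937476048697918187/2451695400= 20776429261.44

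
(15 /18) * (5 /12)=25 /72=0.35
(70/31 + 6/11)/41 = 956/13981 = 0.07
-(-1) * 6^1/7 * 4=24/7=3.43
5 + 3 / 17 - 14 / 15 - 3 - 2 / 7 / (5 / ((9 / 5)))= 10177 / 8925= 1.14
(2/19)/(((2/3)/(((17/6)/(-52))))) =-17/1976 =-0.01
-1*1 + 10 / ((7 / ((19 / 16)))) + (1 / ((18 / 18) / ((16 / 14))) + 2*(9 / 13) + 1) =3075 / 728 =4.22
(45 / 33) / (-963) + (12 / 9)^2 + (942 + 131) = 11385106 / 10593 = 1074.78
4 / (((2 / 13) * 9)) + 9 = 107 / 9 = 11.89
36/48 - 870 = -3477/4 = -869.25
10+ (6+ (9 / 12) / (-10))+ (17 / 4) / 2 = 361 / 20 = 18.05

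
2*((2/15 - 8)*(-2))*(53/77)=25016/1155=21.66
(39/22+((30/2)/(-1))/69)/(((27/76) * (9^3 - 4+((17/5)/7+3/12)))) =4186840/694050093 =0.01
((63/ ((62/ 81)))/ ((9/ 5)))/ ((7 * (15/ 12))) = 162/ 31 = 5.23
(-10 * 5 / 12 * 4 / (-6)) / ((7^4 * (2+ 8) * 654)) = 5 / 28264572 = 0.00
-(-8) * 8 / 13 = 64 / 13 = 4.92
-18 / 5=-3.60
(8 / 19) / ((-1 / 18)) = -144 / 19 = -7.58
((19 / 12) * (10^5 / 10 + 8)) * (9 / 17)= 142614 / 17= 8389.06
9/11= 0.82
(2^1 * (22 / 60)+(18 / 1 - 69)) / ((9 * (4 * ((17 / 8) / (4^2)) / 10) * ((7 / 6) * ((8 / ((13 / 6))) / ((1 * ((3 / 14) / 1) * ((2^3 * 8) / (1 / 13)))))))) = -32621056 / 7497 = -4351.21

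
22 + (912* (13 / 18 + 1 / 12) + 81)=2513 / 3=837.67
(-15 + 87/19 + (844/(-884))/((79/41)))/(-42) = 3621251/13932282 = 0.26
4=4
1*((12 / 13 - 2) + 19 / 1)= 233 / 13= 17.92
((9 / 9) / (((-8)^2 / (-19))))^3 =-6859 / 262144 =-0.03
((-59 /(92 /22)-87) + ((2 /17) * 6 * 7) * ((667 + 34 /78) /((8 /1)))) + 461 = 7849485 /10166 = 772.13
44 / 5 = 8.80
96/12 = 8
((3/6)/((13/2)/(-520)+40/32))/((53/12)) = 160/1749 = 0.09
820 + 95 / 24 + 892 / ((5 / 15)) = 83999 / 24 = 3499.96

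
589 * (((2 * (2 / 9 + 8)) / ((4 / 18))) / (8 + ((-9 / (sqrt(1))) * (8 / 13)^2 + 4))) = 3683017 / 726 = 5073.03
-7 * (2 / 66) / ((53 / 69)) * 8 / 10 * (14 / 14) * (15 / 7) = -276 / 583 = -0.47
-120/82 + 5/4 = -35/164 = -0.21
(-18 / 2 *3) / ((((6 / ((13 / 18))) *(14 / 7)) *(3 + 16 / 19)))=-247 / 584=-0.42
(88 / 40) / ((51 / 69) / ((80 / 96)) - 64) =-253 / 7258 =-0.03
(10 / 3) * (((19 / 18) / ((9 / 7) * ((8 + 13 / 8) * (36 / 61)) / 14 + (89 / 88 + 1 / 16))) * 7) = 49976080 / 3237489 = 15.44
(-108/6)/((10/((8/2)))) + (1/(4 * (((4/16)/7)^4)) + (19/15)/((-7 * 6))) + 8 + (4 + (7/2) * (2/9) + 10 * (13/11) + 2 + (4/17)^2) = 20519503027/133518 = 153683.42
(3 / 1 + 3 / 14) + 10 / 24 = 305 / 84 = 3.63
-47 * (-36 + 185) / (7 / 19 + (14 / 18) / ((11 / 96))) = -4390881 / 4487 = -978.58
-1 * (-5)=5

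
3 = 3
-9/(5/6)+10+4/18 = -26/45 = -0.58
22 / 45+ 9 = 427 / 45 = 9.49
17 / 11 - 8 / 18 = 109 / 99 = 1.10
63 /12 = 21 /4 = 5.25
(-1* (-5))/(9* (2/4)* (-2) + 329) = 1/64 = 0.02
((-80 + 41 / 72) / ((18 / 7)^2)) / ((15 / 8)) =-280231 / 43740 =-6.41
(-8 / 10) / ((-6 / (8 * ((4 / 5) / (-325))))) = -64 / 24375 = -0.00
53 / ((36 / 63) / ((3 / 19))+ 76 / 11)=12243 / 2432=5.03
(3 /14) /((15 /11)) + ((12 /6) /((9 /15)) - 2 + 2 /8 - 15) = -5569 /420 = -13.26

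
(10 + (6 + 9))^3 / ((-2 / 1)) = -15625 / 2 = -7812.50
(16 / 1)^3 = 4096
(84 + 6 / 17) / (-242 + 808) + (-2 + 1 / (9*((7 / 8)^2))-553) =-1176892204 / 2121651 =-554.71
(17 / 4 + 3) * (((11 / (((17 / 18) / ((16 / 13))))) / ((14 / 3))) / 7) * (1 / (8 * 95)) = 0.00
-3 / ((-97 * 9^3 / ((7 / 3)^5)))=16807 / 5727753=0.00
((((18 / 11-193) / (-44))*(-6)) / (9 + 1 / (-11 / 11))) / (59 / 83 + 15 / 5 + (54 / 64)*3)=-1048290 / 2006059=-0.52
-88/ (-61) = 88/ 61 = 1.44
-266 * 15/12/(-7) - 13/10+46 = 461/5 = 92.20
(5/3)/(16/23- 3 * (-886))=23/36690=0.00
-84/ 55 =-1.53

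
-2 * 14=-28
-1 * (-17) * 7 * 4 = 476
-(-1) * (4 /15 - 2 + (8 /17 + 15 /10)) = 121 /510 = 0.24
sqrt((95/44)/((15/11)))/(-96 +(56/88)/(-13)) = -143 * sqrt(57)/82410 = -0.01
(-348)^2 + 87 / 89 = 10778343 / 89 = 121104.98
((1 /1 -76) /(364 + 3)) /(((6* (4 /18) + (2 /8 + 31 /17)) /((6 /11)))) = -18360 /561143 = -0.03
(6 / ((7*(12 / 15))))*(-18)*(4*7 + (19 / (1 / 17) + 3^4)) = -58320 / 7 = -8331.43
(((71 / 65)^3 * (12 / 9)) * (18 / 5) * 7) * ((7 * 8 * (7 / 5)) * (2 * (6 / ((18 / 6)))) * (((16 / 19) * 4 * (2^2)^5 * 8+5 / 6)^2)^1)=77753098858807060071488 / 7435471875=10457049689103.57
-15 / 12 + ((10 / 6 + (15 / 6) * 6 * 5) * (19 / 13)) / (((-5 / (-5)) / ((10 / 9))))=173045 / 1404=123.25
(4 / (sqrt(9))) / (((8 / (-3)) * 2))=-1 / 4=-0.25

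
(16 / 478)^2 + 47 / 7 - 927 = -367973034 / 399847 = -920.28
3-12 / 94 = 135 / 47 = 2.87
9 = 9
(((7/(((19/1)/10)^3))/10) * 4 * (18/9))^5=5507317760000000000/15181127029874798299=0.36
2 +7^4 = 2403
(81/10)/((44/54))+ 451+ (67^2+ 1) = 1089207/220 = 4950.94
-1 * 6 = -6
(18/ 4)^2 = 81/ 4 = 20.25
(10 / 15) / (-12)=-1 / 18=-0.06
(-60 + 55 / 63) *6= -7450 / 21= -354.76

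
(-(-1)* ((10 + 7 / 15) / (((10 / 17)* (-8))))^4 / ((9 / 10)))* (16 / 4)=50745121320721 / 466560000000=108.76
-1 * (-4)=4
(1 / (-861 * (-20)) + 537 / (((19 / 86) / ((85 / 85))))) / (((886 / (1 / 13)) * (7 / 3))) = 795254059 / 8793071560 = 0.09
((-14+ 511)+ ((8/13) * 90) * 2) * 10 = 79010/13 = 6077.69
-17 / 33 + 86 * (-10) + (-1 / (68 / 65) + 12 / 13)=-25103905 / 29172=-860.55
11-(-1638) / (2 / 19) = 15572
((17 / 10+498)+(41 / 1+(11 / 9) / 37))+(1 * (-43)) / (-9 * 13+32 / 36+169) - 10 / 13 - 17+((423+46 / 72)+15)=2474758786 / 2575755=960.79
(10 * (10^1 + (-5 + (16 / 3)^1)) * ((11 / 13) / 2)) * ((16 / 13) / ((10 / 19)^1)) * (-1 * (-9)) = 155496 / 169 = 920.09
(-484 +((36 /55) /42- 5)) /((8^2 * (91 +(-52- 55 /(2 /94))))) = 188259 /62733440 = 0.00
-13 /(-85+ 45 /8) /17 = 104 /10795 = 0.01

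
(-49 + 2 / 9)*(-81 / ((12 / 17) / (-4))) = -22389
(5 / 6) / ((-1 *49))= -5 / 294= -0.02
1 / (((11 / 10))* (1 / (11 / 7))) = 10 / 7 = 1.43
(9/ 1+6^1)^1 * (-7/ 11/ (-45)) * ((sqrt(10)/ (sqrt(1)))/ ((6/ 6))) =7 * sqrt(10)/ 33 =0.67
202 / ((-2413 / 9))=-1818 / 2413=-0.75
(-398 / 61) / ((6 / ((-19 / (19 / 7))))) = 1393 / 183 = 7.61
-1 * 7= -7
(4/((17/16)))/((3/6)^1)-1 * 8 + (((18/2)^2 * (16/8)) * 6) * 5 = 82612/17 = 4859.53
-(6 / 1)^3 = -216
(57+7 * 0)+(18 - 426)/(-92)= 1413/23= 61.43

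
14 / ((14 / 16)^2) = 128 / 7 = 18.29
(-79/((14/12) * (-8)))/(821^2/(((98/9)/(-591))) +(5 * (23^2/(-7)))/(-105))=-0.00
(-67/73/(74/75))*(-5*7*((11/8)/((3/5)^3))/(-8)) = -80609375/3111552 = -25.91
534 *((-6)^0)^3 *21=11214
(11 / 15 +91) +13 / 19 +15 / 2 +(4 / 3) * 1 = 57713 / 570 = 101.25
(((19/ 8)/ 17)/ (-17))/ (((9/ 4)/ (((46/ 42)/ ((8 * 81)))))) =-0.00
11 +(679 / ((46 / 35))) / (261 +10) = 160891 / 12466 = 12.91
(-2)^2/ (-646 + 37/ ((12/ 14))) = -24/ 3617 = -0.01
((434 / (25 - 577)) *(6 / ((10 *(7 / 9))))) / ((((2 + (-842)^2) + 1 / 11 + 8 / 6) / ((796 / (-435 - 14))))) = 1832193 / 1208048587375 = 0.00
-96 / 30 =-16 / 5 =-3.20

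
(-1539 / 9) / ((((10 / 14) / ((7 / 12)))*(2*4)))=-2793 / 160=-17.46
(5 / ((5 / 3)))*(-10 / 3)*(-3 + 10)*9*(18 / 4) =-2835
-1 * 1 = -1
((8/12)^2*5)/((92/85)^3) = 1.75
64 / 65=0.98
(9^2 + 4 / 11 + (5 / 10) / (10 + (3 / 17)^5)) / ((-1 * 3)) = -25431493697 / 937121658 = -27.14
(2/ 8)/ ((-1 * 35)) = -1/ 140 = -0.01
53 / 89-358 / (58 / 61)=-375.92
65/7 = 9.29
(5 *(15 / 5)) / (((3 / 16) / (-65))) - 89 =-5289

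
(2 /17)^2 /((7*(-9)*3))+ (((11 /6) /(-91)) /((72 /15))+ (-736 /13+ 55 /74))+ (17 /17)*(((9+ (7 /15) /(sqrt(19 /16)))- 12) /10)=-56.13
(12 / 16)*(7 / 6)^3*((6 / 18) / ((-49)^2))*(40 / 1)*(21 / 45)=1 / 324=0.00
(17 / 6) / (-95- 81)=-17 / 1056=-0.02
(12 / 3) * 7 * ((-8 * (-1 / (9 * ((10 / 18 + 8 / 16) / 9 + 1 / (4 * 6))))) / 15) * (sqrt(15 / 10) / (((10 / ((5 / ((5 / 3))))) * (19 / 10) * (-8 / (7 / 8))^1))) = -882 * sqrt(6) / 9785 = -0.22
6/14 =3/7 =0.43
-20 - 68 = -88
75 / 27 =25 / 9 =2.78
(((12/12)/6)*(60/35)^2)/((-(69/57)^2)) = -8664/25921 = -0.33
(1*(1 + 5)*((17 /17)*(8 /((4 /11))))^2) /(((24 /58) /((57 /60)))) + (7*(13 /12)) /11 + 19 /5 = 6671.59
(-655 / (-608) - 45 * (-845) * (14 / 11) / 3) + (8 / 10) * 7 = 539671289 / 33440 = 16138.50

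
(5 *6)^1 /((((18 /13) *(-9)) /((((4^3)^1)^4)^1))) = -1090519040 /27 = -40389594.07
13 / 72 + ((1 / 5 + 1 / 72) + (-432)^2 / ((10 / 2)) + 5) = 1343887 / 36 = 37330.19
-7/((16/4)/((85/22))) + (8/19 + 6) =-0.34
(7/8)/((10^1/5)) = 7/16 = 0.44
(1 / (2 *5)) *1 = 1 / 10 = 0.10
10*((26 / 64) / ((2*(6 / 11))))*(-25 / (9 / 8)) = -17875 / 216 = -82.75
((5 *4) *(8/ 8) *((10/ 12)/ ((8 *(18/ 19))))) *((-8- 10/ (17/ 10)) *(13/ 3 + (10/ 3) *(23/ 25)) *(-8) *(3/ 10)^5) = 373293/ 85000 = 4.39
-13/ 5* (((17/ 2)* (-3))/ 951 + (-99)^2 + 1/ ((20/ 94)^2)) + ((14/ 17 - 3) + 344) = -67896390263/ 2694500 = -25198.14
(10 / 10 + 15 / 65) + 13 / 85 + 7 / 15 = 6134 / 3315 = 1.85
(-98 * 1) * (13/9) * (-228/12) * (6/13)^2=7448/13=572.92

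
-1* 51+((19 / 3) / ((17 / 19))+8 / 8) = -2189 / 51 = -42.92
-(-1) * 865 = 865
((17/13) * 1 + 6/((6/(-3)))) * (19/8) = -209/52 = -4.02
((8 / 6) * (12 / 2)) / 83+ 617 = 51219 / 83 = 617.10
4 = 4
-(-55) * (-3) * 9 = -1485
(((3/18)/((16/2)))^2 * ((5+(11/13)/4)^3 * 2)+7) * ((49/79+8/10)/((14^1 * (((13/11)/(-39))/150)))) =-35599432126665/9952796672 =-3576.83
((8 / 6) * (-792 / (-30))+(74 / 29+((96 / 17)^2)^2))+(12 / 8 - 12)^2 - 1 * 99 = 1065.93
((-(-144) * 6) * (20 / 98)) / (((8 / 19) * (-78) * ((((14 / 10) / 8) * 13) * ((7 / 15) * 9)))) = -228000 / 405769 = -0.56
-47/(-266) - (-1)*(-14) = -13.82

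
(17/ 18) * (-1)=-17/ 18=-0.94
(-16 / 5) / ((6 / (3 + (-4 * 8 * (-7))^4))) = -20141047832 / 15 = -1342736522.13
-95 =-95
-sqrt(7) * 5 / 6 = -5 * sqrt(7) / 6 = -2.20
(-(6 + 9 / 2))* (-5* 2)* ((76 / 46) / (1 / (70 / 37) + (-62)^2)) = 279300 / 6189691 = 0.05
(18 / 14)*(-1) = -9 / 7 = -1.29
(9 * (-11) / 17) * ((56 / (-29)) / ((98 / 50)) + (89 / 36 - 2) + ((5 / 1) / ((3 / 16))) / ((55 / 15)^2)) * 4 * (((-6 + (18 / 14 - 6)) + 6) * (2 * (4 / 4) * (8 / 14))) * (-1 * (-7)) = 31206984 / 24157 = 1291.84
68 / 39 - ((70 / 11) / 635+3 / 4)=214351 / 217932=0.98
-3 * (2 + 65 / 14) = -279 / 14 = -19.93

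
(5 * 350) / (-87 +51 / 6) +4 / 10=-17186 / 785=-21.89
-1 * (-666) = 666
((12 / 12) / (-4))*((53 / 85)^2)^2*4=-0.15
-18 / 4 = -9 / 2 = -4.50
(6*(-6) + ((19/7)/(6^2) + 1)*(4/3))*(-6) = 13066/63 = 207.40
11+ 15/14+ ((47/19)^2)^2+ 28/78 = 3548794453/71155266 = 49.87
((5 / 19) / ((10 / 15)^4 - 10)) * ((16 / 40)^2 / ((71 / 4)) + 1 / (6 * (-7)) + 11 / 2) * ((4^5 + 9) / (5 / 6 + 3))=-17107865253 / 431120165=-39.68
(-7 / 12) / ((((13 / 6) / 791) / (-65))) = 27685 / 2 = 13842.50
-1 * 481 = -481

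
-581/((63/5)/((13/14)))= -5395/126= -42.82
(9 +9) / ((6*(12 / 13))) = 13 / 4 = 3.25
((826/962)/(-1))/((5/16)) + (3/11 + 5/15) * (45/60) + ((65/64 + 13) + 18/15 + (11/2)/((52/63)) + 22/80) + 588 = 205836331/338624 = 607.86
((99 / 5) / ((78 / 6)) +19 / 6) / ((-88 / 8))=-1829 / 4290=-0.43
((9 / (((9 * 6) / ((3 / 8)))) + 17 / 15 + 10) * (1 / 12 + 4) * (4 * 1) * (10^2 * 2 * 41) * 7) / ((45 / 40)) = 755745620 / 81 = 9330192.84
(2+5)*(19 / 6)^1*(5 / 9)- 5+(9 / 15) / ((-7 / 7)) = 1813 / 270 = 6.71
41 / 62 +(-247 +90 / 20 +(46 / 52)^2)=-5051573 / 20956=-241.06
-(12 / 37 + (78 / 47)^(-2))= -154741 / 225108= -0.69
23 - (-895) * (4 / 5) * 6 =4319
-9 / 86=-0.10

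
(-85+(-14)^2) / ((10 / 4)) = 44.40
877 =877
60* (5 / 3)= 100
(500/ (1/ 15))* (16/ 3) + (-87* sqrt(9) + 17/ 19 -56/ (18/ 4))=6793394/ 171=39727.45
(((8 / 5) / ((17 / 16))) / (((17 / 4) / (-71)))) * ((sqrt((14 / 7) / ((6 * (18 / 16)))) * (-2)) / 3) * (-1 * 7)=-1017856 * sqrt(6) / 39015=-63.90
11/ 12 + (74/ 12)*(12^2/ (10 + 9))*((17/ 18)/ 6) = 8.27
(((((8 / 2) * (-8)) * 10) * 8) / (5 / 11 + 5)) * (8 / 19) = -11264 / 57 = -197.61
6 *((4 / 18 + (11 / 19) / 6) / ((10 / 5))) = 0.96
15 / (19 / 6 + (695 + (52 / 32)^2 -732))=-2880 / 5989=-0.48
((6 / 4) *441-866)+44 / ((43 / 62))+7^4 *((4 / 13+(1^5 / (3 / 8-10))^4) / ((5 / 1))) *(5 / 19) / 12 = -128584682153 / 933012366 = -137.82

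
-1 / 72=-0.01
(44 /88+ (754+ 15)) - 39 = 1461 /2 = 730.50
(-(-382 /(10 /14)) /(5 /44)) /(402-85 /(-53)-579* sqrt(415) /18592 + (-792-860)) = -114551593737641984 /30386410472054925 + 14287990275328* sqrt(415) /151932052360274625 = -3.77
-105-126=-231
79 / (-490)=-79 / 490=-0.16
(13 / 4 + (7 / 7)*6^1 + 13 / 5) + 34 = 917 / 20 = 45.85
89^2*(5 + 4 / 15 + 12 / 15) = 720811 / 15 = 48054.07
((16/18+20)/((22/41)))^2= 14853316/9801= 1515.49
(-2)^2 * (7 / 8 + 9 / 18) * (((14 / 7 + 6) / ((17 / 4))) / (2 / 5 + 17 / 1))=880 / 1479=0.59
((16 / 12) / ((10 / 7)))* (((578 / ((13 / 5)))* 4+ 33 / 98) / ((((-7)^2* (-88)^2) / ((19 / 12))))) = 21532871 / 6215489280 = 0.00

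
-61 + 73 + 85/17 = 17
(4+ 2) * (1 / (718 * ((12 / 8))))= 2 / 359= 0.01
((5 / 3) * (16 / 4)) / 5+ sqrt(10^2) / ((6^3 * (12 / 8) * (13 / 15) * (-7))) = 6527 / 4914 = 1.33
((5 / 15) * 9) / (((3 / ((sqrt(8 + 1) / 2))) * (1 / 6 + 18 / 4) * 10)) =9 / 280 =0.03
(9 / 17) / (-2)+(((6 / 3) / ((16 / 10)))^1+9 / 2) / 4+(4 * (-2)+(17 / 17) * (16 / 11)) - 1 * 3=-25051 / 2992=-8.37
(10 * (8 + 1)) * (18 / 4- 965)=-86445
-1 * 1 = -1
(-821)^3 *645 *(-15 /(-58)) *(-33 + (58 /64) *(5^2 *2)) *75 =-79105728538085625 /928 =-85243241959143.99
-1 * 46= -46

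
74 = 74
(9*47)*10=4230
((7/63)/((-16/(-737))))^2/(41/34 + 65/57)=175443587/15714432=11.16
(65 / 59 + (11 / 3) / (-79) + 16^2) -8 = 3482540 / 13983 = 249.06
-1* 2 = -2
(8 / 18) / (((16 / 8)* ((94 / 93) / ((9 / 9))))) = 31 / 141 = 0.22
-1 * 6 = -6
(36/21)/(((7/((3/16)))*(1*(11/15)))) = 135/2156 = 0.06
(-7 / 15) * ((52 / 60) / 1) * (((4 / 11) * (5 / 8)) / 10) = -91 / 9900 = -0.01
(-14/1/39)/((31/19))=-266/1209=-0.22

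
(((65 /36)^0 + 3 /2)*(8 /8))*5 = 25 /2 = 12.50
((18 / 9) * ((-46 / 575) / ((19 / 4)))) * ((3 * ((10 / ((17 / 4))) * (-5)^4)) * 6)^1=-288000 / 323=-891.64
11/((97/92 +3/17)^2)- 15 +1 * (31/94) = -234617601/31666250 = -7.41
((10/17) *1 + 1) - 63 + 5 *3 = -789/17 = -46.41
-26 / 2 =-13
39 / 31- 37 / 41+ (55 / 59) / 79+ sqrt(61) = 2176677 / 5924131+ sqrt(61) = 8.18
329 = 329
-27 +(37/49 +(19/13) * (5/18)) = -296269/11466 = -25.84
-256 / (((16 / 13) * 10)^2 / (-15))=507 / 20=25.35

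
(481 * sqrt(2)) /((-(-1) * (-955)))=-481 * sqrt(2) /955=-0.71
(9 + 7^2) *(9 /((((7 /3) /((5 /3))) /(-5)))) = -13050 /7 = -1864.29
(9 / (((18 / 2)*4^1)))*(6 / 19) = 0.08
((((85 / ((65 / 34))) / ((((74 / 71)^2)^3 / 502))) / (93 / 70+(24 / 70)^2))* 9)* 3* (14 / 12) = 379274.34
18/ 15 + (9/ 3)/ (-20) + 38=781/ 20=39.05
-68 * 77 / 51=-308 / 3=-102.67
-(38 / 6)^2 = -361 / 9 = -40.11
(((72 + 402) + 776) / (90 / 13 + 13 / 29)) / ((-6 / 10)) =-2356250 / 8337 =-282.63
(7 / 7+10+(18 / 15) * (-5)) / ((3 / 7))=35 / 3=11.67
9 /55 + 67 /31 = 3964 /1705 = 2.32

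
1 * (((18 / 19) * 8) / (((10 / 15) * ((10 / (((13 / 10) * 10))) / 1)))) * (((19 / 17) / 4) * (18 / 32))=3159 / 1360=2.32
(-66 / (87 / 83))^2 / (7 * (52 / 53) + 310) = 88358314 / 7061877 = 12.51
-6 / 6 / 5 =-1 / 5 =-0.20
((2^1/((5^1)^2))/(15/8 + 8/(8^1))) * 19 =0.53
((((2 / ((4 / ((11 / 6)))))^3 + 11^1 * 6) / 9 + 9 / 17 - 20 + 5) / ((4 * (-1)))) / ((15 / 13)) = 24236537 / 15863040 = 1.53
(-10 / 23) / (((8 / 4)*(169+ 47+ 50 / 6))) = -15 / 15479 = -0.00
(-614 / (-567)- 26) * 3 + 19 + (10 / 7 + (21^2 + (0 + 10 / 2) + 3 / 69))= 1702810 / 4347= 391.72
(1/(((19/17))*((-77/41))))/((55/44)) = -2788/7315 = -0.38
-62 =-62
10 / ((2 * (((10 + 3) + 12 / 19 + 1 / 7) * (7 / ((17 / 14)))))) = 1615 / 25648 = 0.06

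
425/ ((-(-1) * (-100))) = -17/ 4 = -4.25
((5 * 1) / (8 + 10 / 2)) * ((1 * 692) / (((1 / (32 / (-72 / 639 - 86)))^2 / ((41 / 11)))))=183069762560 / 1336370607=136.99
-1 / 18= -0.06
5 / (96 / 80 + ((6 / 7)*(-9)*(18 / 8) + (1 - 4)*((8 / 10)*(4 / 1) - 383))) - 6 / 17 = -465812 / 1336659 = -0.35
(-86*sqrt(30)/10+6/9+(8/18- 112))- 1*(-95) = -43*sqrt(30)/5- 143/9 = -62.99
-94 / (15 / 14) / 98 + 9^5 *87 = 539412521 / 105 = 5137262.10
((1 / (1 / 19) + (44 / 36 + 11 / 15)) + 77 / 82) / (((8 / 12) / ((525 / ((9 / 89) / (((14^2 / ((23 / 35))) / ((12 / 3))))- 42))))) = -431603699975 / 1051315932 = -410.54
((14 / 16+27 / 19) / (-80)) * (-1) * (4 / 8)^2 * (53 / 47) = 18497 / 2286080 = 0.01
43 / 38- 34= -1249 / 38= -32.87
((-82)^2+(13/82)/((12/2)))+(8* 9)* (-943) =-61171.97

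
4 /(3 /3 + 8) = 4 /9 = 0.44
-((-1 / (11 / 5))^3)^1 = 125 / 1331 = 0.09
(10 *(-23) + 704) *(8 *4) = 15168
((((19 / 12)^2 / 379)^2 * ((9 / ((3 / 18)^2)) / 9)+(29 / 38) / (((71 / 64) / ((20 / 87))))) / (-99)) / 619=-17826409109 / 6839725881155904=-0.00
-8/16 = -1/2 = -0.50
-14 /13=-1.08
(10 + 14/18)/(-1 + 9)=1.35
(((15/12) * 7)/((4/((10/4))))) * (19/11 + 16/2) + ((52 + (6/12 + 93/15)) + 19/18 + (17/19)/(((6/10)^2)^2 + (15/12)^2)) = 577903700347/5092544160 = 113.48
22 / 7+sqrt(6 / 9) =sqrt(6) / 3+22 / 7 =3.96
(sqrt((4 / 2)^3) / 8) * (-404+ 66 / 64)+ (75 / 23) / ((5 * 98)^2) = 3 / 220892-12895 * sqrt(2) / 128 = -142.47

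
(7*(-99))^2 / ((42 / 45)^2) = 2205225 / 4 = 551306.25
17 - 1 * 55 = -38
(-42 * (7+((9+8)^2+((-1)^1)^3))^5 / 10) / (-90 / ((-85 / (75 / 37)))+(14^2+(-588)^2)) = -27124134.85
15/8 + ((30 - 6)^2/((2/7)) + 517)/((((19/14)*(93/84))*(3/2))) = 15913481/14136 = 1125.74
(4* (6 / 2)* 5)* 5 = 300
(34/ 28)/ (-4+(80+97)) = 17/ 2422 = 0.01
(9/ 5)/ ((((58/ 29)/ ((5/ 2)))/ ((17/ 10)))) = 153/ 40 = 3.82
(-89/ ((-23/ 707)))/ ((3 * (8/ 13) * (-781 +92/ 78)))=-10633987/ 5595992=-1.90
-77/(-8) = 77/8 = 9.62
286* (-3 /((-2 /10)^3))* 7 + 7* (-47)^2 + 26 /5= 3831091 /5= 766218.20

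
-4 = -4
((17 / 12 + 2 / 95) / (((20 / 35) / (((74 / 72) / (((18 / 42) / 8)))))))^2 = 8829853851049 / 3789633600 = 2330.00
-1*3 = -3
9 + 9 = 18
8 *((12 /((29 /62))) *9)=53568 /29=1847.17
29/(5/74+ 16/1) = 74/41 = 1.80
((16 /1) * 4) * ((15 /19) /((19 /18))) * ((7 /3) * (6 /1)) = 241920 /361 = 670.14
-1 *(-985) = 985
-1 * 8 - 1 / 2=-17 / 2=-8.50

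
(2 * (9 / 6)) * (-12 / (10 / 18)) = -324 / 5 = -64.80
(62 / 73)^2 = 3844 / 5329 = 0.72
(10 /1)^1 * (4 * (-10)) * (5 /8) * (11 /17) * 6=-970.59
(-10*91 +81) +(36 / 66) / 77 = -702157 / 847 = -828.99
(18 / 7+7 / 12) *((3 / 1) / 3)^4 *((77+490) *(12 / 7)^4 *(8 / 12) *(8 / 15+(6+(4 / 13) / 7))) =14800340736 / 218491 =67738.90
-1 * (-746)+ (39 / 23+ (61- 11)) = 18347 / 23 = 797.70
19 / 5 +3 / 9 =62 / 15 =4.13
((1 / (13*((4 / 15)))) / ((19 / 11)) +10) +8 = 17949 / 988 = 18.17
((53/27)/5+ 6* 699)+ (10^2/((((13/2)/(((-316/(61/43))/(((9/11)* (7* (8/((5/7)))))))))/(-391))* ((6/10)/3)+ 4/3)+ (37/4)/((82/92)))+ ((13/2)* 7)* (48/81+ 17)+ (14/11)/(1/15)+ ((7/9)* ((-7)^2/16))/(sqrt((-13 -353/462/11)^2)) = 80402896900834205252483/15766965142985156760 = 5099.45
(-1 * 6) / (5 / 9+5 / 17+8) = -459 / 677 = -0.68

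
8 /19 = 0.42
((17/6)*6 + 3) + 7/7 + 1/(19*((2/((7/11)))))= 8785/418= 21.02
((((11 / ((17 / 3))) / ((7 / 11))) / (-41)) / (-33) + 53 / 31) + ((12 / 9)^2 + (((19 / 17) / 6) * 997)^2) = 3192898027201 / 92564388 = 34493.81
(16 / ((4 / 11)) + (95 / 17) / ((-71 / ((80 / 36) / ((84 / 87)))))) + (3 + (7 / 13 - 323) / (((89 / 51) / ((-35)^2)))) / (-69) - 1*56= 6613520763826 / 2023527051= 3268.31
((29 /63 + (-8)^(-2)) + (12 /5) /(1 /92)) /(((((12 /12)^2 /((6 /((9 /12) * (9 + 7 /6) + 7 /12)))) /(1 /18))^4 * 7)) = 285499072 /3321035350605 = 0.00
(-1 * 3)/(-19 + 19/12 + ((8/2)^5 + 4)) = -36/12127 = -0.00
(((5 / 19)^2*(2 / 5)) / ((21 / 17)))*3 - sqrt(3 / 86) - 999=-2524303 / 2527 - sqrt(258) / 86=-999.12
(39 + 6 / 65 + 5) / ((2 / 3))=4299 / 65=66.14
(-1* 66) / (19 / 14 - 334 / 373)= -344652 / 2411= -142.95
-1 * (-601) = 601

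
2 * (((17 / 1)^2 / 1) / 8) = 289 / 4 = 72.25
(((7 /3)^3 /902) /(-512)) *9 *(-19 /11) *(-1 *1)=-6517 /15240192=-0.00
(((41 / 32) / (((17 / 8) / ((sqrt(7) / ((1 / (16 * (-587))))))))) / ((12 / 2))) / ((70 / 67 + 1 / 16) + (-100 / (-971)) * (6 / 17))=-2183.47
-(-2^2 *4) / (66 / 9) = 24 / 11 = 2.18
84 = 84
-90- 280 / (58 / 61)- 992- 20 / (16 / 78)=-85491 / 58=-1473.98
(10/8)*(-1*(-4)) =5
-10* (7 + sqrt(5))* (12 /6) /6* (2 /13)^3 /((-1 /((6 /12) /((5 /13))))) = 8* sqrt(5) /507 + 56 /507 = 0.15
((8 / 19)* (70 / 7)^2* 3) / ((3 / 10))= 8000 / 19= 421.05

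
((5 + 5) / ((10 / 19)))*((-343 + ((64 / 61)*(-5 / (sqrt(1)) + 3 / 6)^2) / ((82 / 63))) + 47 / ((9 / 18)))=-11056575 / 2501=-4420.86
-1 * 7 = -7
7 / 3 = 2.33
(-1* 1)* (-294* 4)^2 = -1382976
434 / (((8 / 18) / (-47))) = -91791 / 2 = -45895.50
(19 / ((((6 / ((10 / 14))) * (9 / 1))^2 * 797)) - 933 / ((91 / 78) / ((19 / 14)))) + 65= -16599043331 / 16268364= -1020.33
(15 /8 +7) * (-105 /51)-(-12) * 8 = 10571 /136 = 77.73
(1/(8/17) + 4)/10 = 49/80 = 0.61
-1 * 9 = -9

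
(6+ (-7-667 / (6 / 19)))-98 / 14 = -2120.17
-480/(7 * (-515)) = 96/721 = 0.13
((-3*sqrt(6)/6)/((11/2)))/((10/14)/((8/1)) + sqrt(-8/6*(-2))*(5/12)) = -28224/84755 + 1512*sqrt(6)/84755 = -0.29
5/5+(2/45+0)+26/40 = 61/36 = 1.69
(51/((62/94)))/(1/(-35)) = -2706.29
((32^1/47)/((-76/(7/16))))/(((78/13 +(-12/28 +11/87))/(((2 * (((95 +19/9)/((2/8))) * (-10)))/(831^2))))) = 261464/33787078047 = 0.00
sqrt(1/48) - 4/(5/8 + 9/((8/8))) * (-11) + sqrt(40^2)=sqrt(3)/12 + 312/7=44.72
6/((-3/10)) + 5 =-15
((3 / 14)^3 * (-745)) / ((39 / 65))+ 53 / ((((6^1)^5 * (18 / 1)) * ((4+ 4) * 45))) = -211159205821 / 17283248640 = -12.22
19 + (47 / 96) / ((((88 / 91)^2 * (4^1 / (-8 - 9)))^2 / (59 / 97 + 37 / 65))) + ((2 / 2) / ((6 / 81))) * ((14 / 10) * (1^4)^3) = 8691838399183 / 174511349760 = 49.81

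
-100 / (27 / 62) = -229.63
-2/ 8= -1/ 4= -0.25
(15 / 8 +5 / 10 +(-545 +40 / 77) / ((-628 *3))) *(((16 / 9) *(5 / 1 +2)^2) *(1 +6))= 25248818 / 15543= 1624.45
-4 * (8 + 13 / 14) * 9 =-321.43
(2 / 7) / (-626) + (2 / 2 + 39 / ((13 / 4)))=28482 / 2191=13.00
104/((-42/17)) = -42.10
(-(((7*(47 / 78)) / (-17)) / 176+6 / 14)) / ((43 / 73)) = -50941225 / 70246176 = -0.73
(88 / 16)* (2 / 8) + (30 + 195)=1811 / 8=226.38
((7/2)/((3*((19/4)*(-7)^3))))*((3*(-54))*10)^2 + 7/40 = -69977483/37240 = -1879.09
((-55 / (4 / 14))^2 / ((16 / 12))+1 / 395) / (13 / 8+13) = 175646641 / 92430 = 1900.32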